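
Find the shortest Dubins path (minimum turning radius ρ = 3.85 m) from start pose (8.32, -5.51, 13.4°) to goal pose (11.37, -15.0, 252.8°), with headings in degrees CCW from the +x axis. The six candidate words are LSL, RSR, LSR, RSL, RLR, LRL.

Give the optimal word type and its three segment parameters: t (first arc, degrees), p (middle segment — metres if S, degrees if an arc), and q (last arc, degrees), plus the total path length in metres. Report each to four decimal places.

RSL: t = 121.6786°, p = 4.7057 m, q = 1.0786°, L = 12.9544 m

Let ψ = atan2(Δy, Δx) = atan2(-9.49, 3.05) = -72.1831° be the start→goal bearing.
Normalize: d = |goal − start| / ρ = 9.968079/3.85 = 2.589111, α = (θ_start − ψ) mod 360° = 85.5831° = 1.493706 rad, β = (θ_goal − ψ) mod 360° = 324.9831° = 5.672025 rad.
Common terms: sin α = 0.997030, cos α = 0.077014, sin β = -0.573819, cos β = 0.818982, cos(α−β) = -0.509041, d² = 6.703498. Work in radians in the unit-radius frame; every candidate has L = ρ·(t + p + q).
LSL: p² = 2 + d² − 2cos(α−β) + 2d(sin α − sin β) = 17.855785; p = √p² = 4.225611; φ = atan2(cos β − cos α, d + sin α − sin β) = 0.176504 rad; t = (φ − α) mod 2π = 4.965983 rad, q = (β − φ) mod 2π = 5.495521 rad → L = 3.85·(4.965983 + 4.225611 + 5.495521) = 3.85·14.687114 = 56.545389 m
RSR: p² = 2 + d² − 2cos(α−β) + 2d(sin β − sin α) = 1.587377; p = √p² = 1.259911; φ = atan2(cos α − cos β, d − sin α + sin β) = -0.629704 rad; t = (α − φ) mod 2π = 2.123410 rad, q = (φ − β) mod 2π = 6.264642 rad → L = 3.85·(2.123410 + 1.259911 + 6.264642) = 3.85·9.647964 = 37.144661 m
LSR: p² = d² − 2 + 2cos(α−β) + 2d(sin α + sin β) = 5.876899; p = √p² = 2.424232; φ = atan2(−cos α − cos β, d + sin α + sin β) − atan2(−2, p) = 0.400692 rad; t = (φ − α) mod 2π = 5.190171 rad, q = (φ − β) mod 2π = 1.011853 rad → L = 3.85·(5.190171 + 2.424232 + 1.011853) = 3.85·8.626256 = 33.211086 m
RSL: p² = d² − 2 + 2cos(α−β) − 2d(sin α + sin β) = 1.493932; p = √p² = 1.222265; φ = atan2(cos α + cos β, d − sin α − sin β) − atan2(2, p) = -0.629985 rad; t = (α − φ) mod 2π = 2.123691 rad, q = (β − φ) mod 2π = 0.018824 rad → L = 3.85·(2.123691 + 1.222265 + 0.018824) = 3.85·3.364781 = 12.954406 m
RLR: c = (6 − d² + 2cos(α−β) + 2d(sin α − sin β))/8 = 0.801578; p = 2π − arccos c = 5.642319 rad; φ = atan2(cos α − cos β, d − sin α + sin β) = -0.629704 rad; t = (α − φ + p/2) mod 2π = 4.944569 rad, q = (α − β − t + p) mod 2π = 2.802616 rad → L = 3.85·(4.944569 + 5.642319 + 2.802616) = 3.85·13.389504 = 51.549592 m
LRL: c = (6 − d² + 2cos(α−β) − 2d(sin α − sin β))/8 = -1.231973, |c| > 1 → infeasible
Shortest: RSL with L = 12.954406 m ≈ 12.9544 m
Convert RSL to answer units (arcs ×180/π): t = 2.123691·180/π = 121.6786°, p = ρ·p = 3.85·1.222265 = 4.7057 m, q = 0.018824·180/π = 1.0786°, L = 12.9544 m.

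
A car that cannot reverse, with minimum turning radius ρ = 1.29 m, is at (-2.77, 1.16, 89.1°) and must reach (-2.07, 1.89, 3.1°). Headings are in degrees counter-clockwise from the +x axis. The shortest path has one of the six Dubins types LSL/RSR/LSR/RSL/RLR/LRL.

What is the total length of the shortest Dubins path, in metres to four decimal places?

Let ψ = atan2(Δy, Δx) = atan2(0.73, 0.70) = 46.2018° be the start→goal bearing.
Normalize: d = |goal − start| / ρ = 1.011385/1.29 = 0.784020, α = (θ_start − ψ) mod 360° = 42.8982° = 0.748714 rad, β = (θ_goal − ψ) mod 360° = 316.8982° = 5.530916 rad.
Common terms: sin α = 0.680697, cos α = 0.732565, sin β = -0.683297, cos β = 0.730140, cos(α−β) = 0.069756, d² = 0.614687. Work in radians in the unit-radius frame; every candidate has L = ρ·(t + p + q).
LSL: p² = 2 + d² − 2cos(α−β) + 2d(sin α − sin β) = 4.613970; p = √p² = 2.148015; φ = atan2(cos β − cos α, d + sin α − sin β) = -0.001129 rad; t = (φ − α) mod 2π = 5.533342 rad, q = (β − φ) mod 2π = 5.532045 rad → L = 1.29·(5.533342 + 2.148015 + 5.532045) = 1.29·13.213403 = 17.045290 m
RSR: p² = 2 + d² − 2cos(α−β) + 2d(sin β − sin α) = 0.336377; p = √p² = 0.579980; φ = atan2(cos α − cos β, d − sin α + sin β) = 3.137413 rad; t = (α − φ) mod 2π = 3.894487 rad, q = (φ − β) mod 2π = 3.889682 rad → L = 1.29·(3.894487 + 0.579980 + 3.889682) = 1.29·8.364149 = 10.789752 m
LSR: p² = d² − 2 + 2cos(α−β) + 2d(sin α + sin β) = -1.249877 < 0 → infeasible
RSL: p² = d² − 2 + 2cos(α−β) − 2d(sin α + sin β) = -1.241724 < 0 → infeasible
RLR: c = (6 − d² + 2cos(α−β) + 2d(sin α − sin β))/8 = 0.957953; p = 2π − arccos c = 5.992169 rad; φ = atan2(cos α − cos β, d − sin α + sin β) = 3.137413 rad; t = (α − φ + p/2) mod 2π = 0.607386 rad, q = (α − β − t + p) mod 2π = 0.602581 rad → L = 1.29·(0.607386 + 5.992169 + 0.602581) = 1.29·7.202137 = 9.290756 m
LRL: c = (6 − d² + 2cos(α−β) − 2d(sin α − sin β))/8 = 0.423254; p = 2π − arccos c = 5.149423 rad; φ = atan2(cos β − cos α, d + sin α − sin β) = -0.001129 rad; t = (φ − α + p/2) mod 2π = 1.824868 rad, q = (β − α − t + p) mod 2π = 1.823571 rad → L = 1.29·(1.824868 + 5.149423 + 1.823571) = 1.29·8.797862 = 11.349242 m
Shortest: RLR with L = 9.290756 m ≈ 9.2908 m

9.2908 m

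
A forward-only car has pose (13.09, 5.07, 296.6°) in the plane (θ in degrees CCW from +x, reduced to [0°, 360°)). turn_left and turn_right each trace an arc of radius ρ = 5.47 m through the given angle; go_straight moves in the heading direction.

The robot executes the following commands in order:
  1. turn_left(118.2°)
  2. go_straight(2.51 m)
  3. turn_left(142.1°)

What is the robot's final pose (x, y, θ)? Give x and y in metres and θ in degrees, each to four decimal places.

(17.8377, 14.8040, 196.9000°)

set_pose: (x, y, θ) = (13.0900, 5.0700, 296.6000°), ρ = 5.47
turn_left(118.2°): centre at ρ to the left, rotate +118.2° → (22.4508, 4.3662, 414.8000° ≡ 54.8000°)
go_straight(2.51): x += 2.51·cos θ, y += 2.51·sin θ → (23.8977, 6.4172, 54.8000°)
turn_left(142.1°): centre at ρ to the left, rotate +142.1° → (17.8377, 14.8040, 196.9000°)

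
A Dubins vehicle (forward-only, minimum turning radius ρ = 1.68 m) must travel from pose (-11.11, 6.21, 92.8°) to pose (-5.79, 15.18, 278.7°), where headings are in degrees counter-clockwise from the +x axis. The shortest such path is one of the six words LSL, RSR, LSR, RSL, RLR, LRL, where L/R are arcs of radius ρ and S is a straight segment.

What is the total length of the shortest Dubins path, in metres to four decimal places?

Let ψ = atan2(Δy, Δx) = atan2(8.97, 5.32) = 59.3283° be the start→goal bearing.
Normalize: d = |goal − start| / ρ = 10.428964/1.68 = 6.207717, α = (θ_start − ψ) mod 360° = 33.4717° = 0.584191 rad, β = (θ_goal − ψ) mod 360° = 219.3717° = 3.828758 rad.
Common terms: sin α = 0.551525, cos α = 0.834159, sin β = -0.634348, cos β = -0.773047, cos(α−β) = -0.994703, d² = 38.535750. Work in radians in the unit-radius frame; every candidate has L = ρ·(t + p + q).
LSL: p² = 2 + d² − 2cos(α−β) + 2d(sin α − sin β) = 57.248284; p = √p² = 7.566260; φ = atan2(cos β − cos α, d + sin α − sin β) = -0.214048 rad; t = (φ − α) mod 2π = 5.484946 rad, q = (β − φ) mod 2π = 4.042806 rad → L = 1.68·(5.484946 + 7.566260 + 4.042806) = 1.68·17.094012 = 28.717940 m
RSR: p² = 2 + d² − 2cos(α−β) + 2d(sin β − sin α) = 27.802027; p = √p² = 5.272763; φ = atan2(cos α − cos β, d − sin α + sin β) = 0.309742 rad; t = (α − φ) mod 2π = 0.274449 rad, q = (φ − β) mod 2π = 2.764169 rad → L = 1.68·(0.274449 + 5.272763 + 2.764169) = 1.68·8.311381 = 13.963120 m
LSR: p² = d² − 2 + 2cos(α−β) + 2d(sin α + sin β) = 33.518051; p = √p² = 5.789478; φ = atan2(−cos α − cos β, d + sin α + sin β) − atan2(−2, p) = 0.322642 rad; t = (φ − α) mod 2π = 6.021637 rad, q = (φ − β) mod 2π = 2.777070 rad → L = 1.68·(6.021637 + 5.789478 + 2.777070) = 1.68·14.588184 = 24.508149 m
RSL: p² = d² − 2 + 2cos(α−β) − 2d(sin α + sin β) = 35.574637; p = √p² = 5.964448; φ = atan2(cos α + cos β, d − sin α − sin β) − atan2(2, p) = -0.313823 rad; t = (α − φ) mod 2π = 0.898014 rad, q = (β − φ) mod 2π = 4.142581 rad → L = 1.68·(0.898014 + 5.964448 + 4.142581) = 1.68·11.005043 = 18.488472 m
RLR: c = (6 − d² + 2cos(α−β) + 2d(sin α − sin β))/8 = -2.475253, |c| > 1 → infeasible
LRL: c = (6 − d² + 2cos(α−β) − 2d(sin α − sin β))/8 = -6.156036, |c| > 1 → infeasible
Shortest: RSR with L = 13.963120 m ≈ 13.9631 m

13.9631 m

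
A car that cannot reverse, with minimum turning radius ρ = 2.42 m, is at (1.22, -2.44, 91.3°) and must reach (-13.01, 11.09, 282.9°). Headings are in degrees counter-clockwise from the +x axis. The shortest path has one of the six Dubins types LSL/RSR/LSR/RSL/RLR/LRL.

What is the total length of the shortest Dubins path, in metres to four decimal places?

Let ψ = atan2(Δy, Δx) = atan2(13.53, -14.23) = 136.4445° be the start→goal bearing.
Normalize: d = |goal − start| / ρ = 19.635524/2.42 = 8.113853, α = (θ_start − ψ) mod 360° = 314.8555° = 5.495266 rad, β = (θ_goal − ψ) mod 360° = 146.4555° = 2.556131 rad.
Common terms: sin α = -0.708888, cos α = 0.705322, sin β = 0.552584, cos β = -0.833457, cos(α−β) = -0.979575, d² = 65.834608. Work in radians in the unit-radius frame; every candidate has L = ρ·(t + p + q).
LSL: p² = 2 + d² − 2cos(α−β) + 2d(sin α − sin β) = 49.322969; p = √p² = 7.023031; φ = atan2(cos β − cos α, d + sin α − sin β) = -0.220897 rad; t = (φ − α) mod 2π = 0.567023 rad, q = (β − φ) mod 2π = 2.777028 rad → L = 2.42·(0.567023 + 7.023031 + 2.777028) = 2.42·10.367082 = 25.088339 m
RSR: p² = 2 + d² − 2cos(α−β) + 2d(sin β − sin α) = 90.264548; p = √p² = 9.500766; φ = atan2(cos α − cos β, d − sin α + sin β) = 0.162680 rad; t = (α − φ) mod 2π = 5.332585 rad, q = (φ − β) mod 2π = 3.889734 rad → L = 2.42·(5.332585 + 9.500766 + 3.889734) = 2.42·18.723085 = 45.309867 m
LSR: p² = d² − 2 + 2cos(α−β) + 2d(sin α + sin β) = 59.339012; p = √p² = 7.703182; φ = atan2(−cos α − cos β, d + sin α + sin β) − atan2(−2, p) = 0.270125 rad; t = (φ − α) mod 2π = 1.058045 rad, q = (φ − β) mod 2π = 3.997179 rad → L = 2.42·(1.058045 + 7.703182 + 3.997179) = 2.42·12.758406 = 30.875343 m
RSL: p² = d² − 2 + 2cos(α−β) − 2d(sin α + sin β) = 64.411904; p = √p² = 8.025703; φ = atan2(cos α + cos β, d − sin α − sin β) − atan2(2, p) = -0.259717 rad; t = (α − φ) mod 2π = 5.754983 rad, q = (β − φ) mod 2π = 2.815849 rad → L = 2.42·(5.754983 + 8.025703 + 2.815849) = 2.42·16.596534 = 40.163613 m
RLR: c = (6 − d² + 2cos(α−β) + 2d(sin α − sin β))/8 = -10.283069, |c| > 1 → infeasible
LRL: c = (6 − d² + 2cos(α−β) − 2d(sin α − sin β))/8 = -5.165371, |c| > 1 → infeasible
Shortest: LSL with L = 25.088339 m ≈ 25.0883 m

25.0883 m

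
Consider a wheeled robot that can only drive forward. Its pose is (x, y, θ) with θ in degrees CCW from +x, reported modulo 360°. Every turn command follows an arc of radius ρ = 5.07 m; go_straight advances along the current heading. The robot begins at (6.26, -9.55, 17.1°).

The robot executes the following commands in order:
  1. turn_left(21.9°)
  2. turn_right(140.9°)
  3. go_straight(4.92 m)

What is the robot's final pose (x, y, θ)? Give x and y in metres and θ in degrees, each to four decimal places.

set_pose: (x, y, θ) = (6.2600, -9.5500, 17.1000°), ρ = 5.07
turn_left(21.9°): centre at ρ to the left, rotate +21.9° → (7.9599, -8.6443, 39.0000°)
turn_right(140.9°): centre at ρ to the right, rotate −140.9° → (16.1116, -13.6298, -101.9000° ≡ 258.1000°)
go_straight(4.92): x += 4.92·cos θ, y += 4.92·sin θ → (15.0970, -18.4441, 258.1000°)

(15.0970, -18.4441, 258.1000°)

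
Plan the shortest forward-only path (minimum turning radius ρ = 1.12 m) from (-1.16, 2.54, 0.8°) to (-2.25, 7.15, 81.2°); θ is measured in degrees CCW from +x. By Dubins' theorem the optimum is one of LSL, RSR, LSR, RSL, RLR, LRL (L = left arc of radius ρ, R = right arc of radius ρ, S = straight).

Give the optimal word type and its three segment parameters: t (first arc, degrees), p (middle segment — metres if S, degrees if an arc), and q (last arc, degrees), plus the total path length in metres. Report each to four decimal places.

LSR: t = 131.0875°, p = 2.4490 m, q = 50.6875°, L = 6.0023 m

Let ψ = atan2(Δy, Δx) = atan2(4.61, -1.09) = 103.3029° be the start→goal bearing.
Normalize: d = |goal − start| / ρ = 4.737109/1.12 = 4.229561, α = (θ_start − ψ) mod 360° = 257.4971° = 4.494173 rad, β = (θ_goal − ψ) mod 360° = 337.8971° = 5.897418 rad.
Common terms: sin α = -0.976285, cos α = -0.216488, sin β = -0.376270, cos β = 0.926510, cos(α−β) = 0.166769, d² = 17.889190. Work in radians in the unit-radius frame; every candidate has L = ρ·(t + p + q).
LSL: p² = 2 + d² − 2cos(α−β) + 2d(sin α − sin β) = 14.480053; p = √p² = 3.805266; φ = atan2(cos β − cos α, d + sin α − sin β) = 0.305083 rad; t = (φ − α) mod 2π = 2.094096 rad, q = (β − φ) mod 2π = 5.592334 rad → L = 1.12·(2.094096 + 3.805266 + 5.592334) = 1.12·11.491697 = 12.870700 m
RSR: p² = 2 + d² − 2cos(α−β) + 2d(sin β − sin α) = 24.631252; p = √p² = 4.962988; φ = atan2(cos α − cos β, d − sin α + sin β) = -0.232390 rad; t = (α − φ) mod 2π = 4.726564 rad, q = (φ − β) mod 2π = 0.153377 rad → L = 1.12·(4.726564 + 4.962988 + 0.153377) = 1.12·9.842929 = 11.024080 m
LSR: p² = d² − 2 + 2cos(α−β) + 2d(sin α + sin β) = 4.781294; p = √p² = 2.186617; φ = atan2(−cos α − cos β, d + sin α + sin β) − atan2(−2, p) = 0.498896 rad; t = (φ − α) mod 2π = 2.287908 rad, q = (φ − β) mod 2π = 0.884664 rad → L = 1.12·(2.287908 + 2.186617 + 0.884664) = 1.12·5.359189 = 6.002291 m
RSL: p² = d² − 2 + 2cos(α−β) − 2d(sin α + sin β) = 27.664162; p = √p² = 5.259673; φ = atan2(cos α + cos β, d − sin α − sin β) − atan2(2, p) = -0.236851 rad; t = (α − φ) mod 2π = 4.731024 rad, q = (β − φ) mod 2π = 6.134268 rad → L = 1.12·(4.731024 + 5.259673 + 6.134268) = 1.12·16.124965 = 18.059961 m
RLR: c = (6 − d² + 2cos(α−β) + 2d(sin α − sin β))/8 = -2.078907, |c| > 1 → infeasible
LRL: c = (6 − d² + 2cos(α−β) − 2d(sin α − sin β))/8 = -0.810007; p = 2π − arccos c = 3.768226 rad; φ = atan2(cos β − cos α, d + sin α − sin β) = 0.305083 rad; t = (φ − α + p/2) mod 2π = 3.978208 rad, q = (β − α − t + p) mod 2π = 1.193262 rad → L = 1.12·(3.978208 + 3.768226 + 1.193262) = 1.12·8.939696 = 10.012459 m
Shortest: LSR with L = 6.002291 m ≈ 6.0023 m
Convert LSR to answer units (arcs ×180/π): t = 2.287908·180/π = 131.0875°, p = ρ·p = 1.12·2.186617 = 2.4490 m, q = 0.884664·180/π = 50.6875°, L = 6.0023 m.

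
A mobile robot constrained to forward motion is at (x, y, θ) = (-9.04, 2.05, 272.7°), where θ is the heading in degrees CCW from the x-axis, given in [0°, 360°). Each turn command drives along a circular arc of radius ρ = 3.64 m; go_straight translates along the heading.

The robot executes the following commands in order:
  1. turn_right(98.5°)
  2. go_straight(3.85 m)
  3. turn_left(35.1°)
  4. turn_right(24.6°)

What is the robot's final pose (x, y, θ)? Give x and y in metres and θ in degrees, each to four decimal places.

(-20.5064, -2.2542, 184.7000°)

set_pose: (x, y, θ) = (-9.0400, 2.0500, 272.7000°), ρ = 3.64
turn_right(98.5°): centre at ρ to the right, rotate −98.5° → (-13.0438, -1.7428, 174.2000°)
go_straight(3.85): x += 3.85·cos θ, y += 3.85·sin θ → (-16.8741, -1.3538, 174.2000°)
turn_left(35.1°): centre at ρ to the left, rotate +35.1° → (-19.0233, -1.8008, 209.3000°)
turn_right(24.6°): centre at ρ to the right, rotate −24.6° → (-20.5064, -2.2542, 184.7000°)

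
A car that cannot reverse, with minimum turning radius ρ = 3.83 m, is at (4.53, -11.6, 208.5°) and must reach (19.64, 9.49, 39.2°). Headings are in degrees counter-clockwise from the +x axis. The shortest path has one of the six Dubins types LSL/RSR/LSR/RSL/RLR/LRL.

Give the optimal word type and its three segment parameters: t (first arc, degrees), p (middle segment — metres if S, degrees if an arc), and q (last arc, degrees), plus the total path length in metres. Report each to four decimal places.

Let ψ = atan2(Δy, Δx) = atan2(21.09, 15.11) = 54.3802° be the start→goal bearing.
Normalize: d = |goal − start| / ρ = 25.944175/3.83 = 6.773936, α = (θ_start − ψ) mod 360° = 154.1198° = 2.689898 rad, β = (θ_goal − ψ) mod 360° = 344.8198° = 6.018241 rad.
Common terms: sin α = 0.436490, cos α = -0.899709, sin β = -0.261855, cos β = 0.965107, cos(α−β) = -0.982613, d² = 45.886208. Work in radians in the unit-radius frame; every candidate has L = ρ·(t + p + q).
LSL: p² = 2 + d² − 2cos(α−β) + 2d(sin α − sin β) = 59.312531; p = √p² = 7.701463; φ = atan2(cos β − cos α, d + sin α − sin β) = 0.244569 rad; t = (φ − α) mod 2π = 3.837856 rad, q = (β − φ) mod 2π = 5.773673 rad → L = 3.83·(3.837856 + 7.701463 + 5.773673) = 3.83·17.312991 = 66.308756 m
RSR: p² = 2 + d² − 2cos(α−β) + 2d(sin β − sin α) = 40.390337; p = √p² = 6.355339; φ = atan2(cos α − cos β, d − sin α + sin β) = -0.297808 rad; t = (α − φ) mod 2π = 2.987706 rad, q = (φ − β) mod 2π = 6.250322 rad → L = 3.83·(2.987706 + 6.355339 + 6.250322) = 3.83·15.593367 = 59.722596 m
LSR: p² = d² − 2 + 2cos(α−β) + 2d(sin α + sin β) = 44.286919; p = √p² = 6.654842; φ = atan2(−cos α − cos β, d + sin α + sin β) − atan2(−2, p) = 0.282534 rad; t = (φ − α) mod 2π = 3.875821 rad, q = (φ − β) mod 2π = 0.547478 rad → L = 3.83·(3.875821 + 6.654842 + 0.547478) = 3.83·11.078141 = 42.429281 m
RSL: p² = d² − 2 + 2cos(α−β) − 2d(sin α + sin β) = 39.555047; p = √p² = 6.289280; φ = atan2(cos α + cos β, d − sin α − sin β) − atan2(2, p) = -0.297979 rad; t = (α − φ) mod 2π = 2.987878 rad, q = (β − φ) mod 2π = 0.033035 rad → L = 3.83·(2.987878 + 6.289280 + 0.033035) = 3.83·9.310194 = 35.658041 m
RLR: c = (6 − d² + 2cos(α−β) + 2d(sin α − sin β))/8 = -4.048792, |c| > 1 → infeasible
LRL: c = (6 − d² + 2cos(α−β) − 2d(sin α − sin β))/8 = -6.414066, |c| > 1 → infeasible
Shortest: RSL with L = 35.658041 m ≈ 35.6580 m
Convert RSL to answer units (arcs ×180/π): t = 2.987878·180/π = 171.1928°, p = ρ·p = 3.83·6.289280 = 24.0879 m, q = 0.033035·180/π = 1.8928°, L = 35.6580 m.

RSL: t = 171.1928°, p = 24.0879 m, q = 1.8928°, L = 35.6580 m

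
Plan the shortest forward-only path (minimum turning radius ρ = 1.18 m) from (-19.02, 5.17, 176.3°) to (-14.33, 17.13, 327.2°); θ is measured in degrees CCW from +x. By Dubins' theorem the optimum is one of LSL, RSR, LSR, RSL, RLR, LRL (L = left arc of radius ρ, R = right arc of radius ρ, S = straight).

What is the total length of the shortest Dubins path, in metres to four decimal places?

Let ψ = atan2(Δy, Δx) = atan2(11.96, 4.69) = 68.5878° be the start→goal bearing.
Normalize: d = |goal − start| / ρ = 12.846700/1.18 = 10.887034, α = (θ_start − ψ) mod 360° = 107.7122° = 1.879932 rad, β = (θ_goal − ψ) mod 360° = 258.6122° = 4.513634 rad.
Common terms: sin α = 0.952597, cos α = -0.304235, sin β = -0.980313, cos β = -0.197449, cos(α−β) = -0.873772, d² = 118.527506. Work in radians in the unit-radius frame; every candidate has L = ρ·(t + p + q).
LSL: p² = 2 + d² − 2cos(α−β) + 2d(sin α − sin β) = 164.362365; p = √p² = 12.820389; φ = atan2(cos β − cos α, d + sin α − sin β) = 0.008329 rad; t = (φ − α) mod 2π = 4.411583 rad, q = (β − φ) mod 2π = 4.505304 rad → L = 1.18·(4.411583 + 12.820389 + 4.505304) = 1.18·21.737276 = 25.649985 m
RSR: p² = 2 + d² − 2cos(α−β) + 2d(sin β − sin α) = 80.187737; p = √p² = 8.954761; φ = atan2(cos α − cos β, d − sin α + sin β) = -0.011925 rad; t = (α − φ) mod 2π = 1.891857 rad, q = (φ − β) mod 2π = 1.757626 rad → L = 1.18·(1.891857 + 8.954761 + 1.757626) = 1.18·12.604244 = 14.873008 m
LSR: p² = d² − 2 + 2cos(α−β) + 2d(sin α + sin β) = 114.176469; p = √p² = 10.685339; φ = atan2(−cos α − cos β, d + sin α + sin β) − atan2(−2, p) = 0.231197 rad; t = (φ − α) mod 2π = 4.634451 rad, q = (φ − β) mod 2π = 2.000749 rad → L = 1.18·(4.634451 + 10.685339 + 2.000749) = 1.18·17.320538 = 20.438235 m
RSL: p² = d² − 2 + 2cos(α−β) − 2d(sin α + sin β) = 115.383455; p = √p² = 10.741669; φ = atan2(cos α + cos β, d − sin α − sin β) − atan2(2, p) = -0.230014 rad; t = (α − φ) mod 2π = 2.109946 rad, q = (β − φ) mod 2π = 4.743648 rad → L = 1.18·(2.109946 + 10.741669 + 4.743648) = 1.18·17.595263 = 20.762411 m
RLR: c = (6 − d² + 2cos(α−β) + 2d(sin α − sin β))/8 = -9.023467, |c| > 1 → infeasible
LRL: c = (6 − d² + 2cos(α−β) − 2d(sin α − sin β))/8 = -19.545296, |c| > 1 → infeasible
Shortest: RSR with L = 14.873008 m ≈ 14.8730 m

14.8730 m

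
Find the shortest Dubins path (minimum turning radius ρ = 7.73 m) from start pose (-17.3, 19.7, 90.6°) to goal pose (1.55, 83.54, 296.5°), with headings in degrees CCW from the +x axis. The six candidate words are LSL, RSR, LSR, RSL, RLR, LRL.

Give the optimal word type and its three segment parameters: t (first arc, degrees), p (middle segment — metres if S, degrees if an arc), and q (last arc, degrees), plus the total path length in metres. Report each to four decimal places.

Let ψ = atan2(Δy, Δx) = atan2(63.84, 18.85) = 73.5497° be the start→goal bearing.
Normalize: d = |goal − start| / ρ = 66.564766/7.73 = 8.611225, α = (θ_start − ψ) mod 360° = 17.0503° = 0.297583 rad, β = (θ_goal − ψ) mod 360° = 222.9503° = 3.891216 rad.
Common terms: sin α = 0.293210, cos α = 0.956048, sin β = -0.681363, cos β = -0.731945, cos(α−β) = -0.899558, d² = 74.153189. Work in radians in the unit-radius frame; every candidate has L = ρ·(t + p + q).
LSL: p² = 2 + d² − 2cos(α−β) + 2d(sin α − sin β) = 94.736850; p = √p² = 9.733286; φ = atan2(cos β − cos α, d + sin α − sin β) = -0.174306 rad; t = (φ − α) mod 2π = 5.811296 rad, q = (β − φ) mod 2π = 4.065522 rad → L = 7.73·(5.811296 + 9.733286 + 4.065522) = 7.73·19.610104 = 151.586103 m
RSR: p² = 2 + d² − 2cos(α−β) + 2d(sin β − sin α) = 61.167760; p = √p² = 7.820982; φ = atan2(cos α − cos β, d − sin α + sin β) = 0.217541 rad; t = (α − φ) mod 2π = 0.080043 rad, q = (φ − β) mod 2π = 2.609510 rad → L = 7.73·(0.080043 + 7.820982 + 2.609510) = 7.73·10.510534 = 81.246431 m
LSR: p² = d² − 2 + 2cos(α−β) + 2d(sin α + sin β) = 63.669133; p = √p² = 7.979294; φ = atan2(−cos α − cos β, d + sin α + sin β) − atan2(−2, p) = 0.218343 rad; t = (φ − α) mod 2π = 6.203945 rad, q = (φ − β) mod 2π = 2.610312 rad → L = 7.73·(6.203945 + 7.979294 + 2.610312) = 7.73·16.793551 = 129.814152 m
RSL: p² = d² − 2 + 2cos(α−β) − 2d(sin α + sin β) = 77.039014; p = √p² = 8.777187; φ = atan2(cos α + cos β, d − sin α − sin β) − atan2(2, p) = -0.199141 rad; t = (α − φ) mod 2π = 0.496725 rad, q = (β − φ) mod 2π = 4.090357 rad → L = 7.73·(0.496725 + 8.777187 + 4.090357) = 7.73·13.364269 = 103.305801 m
RLR: c = (6 − d² + 2cos(α−β) + 2d(sin α − sin β))/8 = -6.645970, |c| > 1 → infeasible
LRL: c = (6 − d² + 2cos(α−β) − 2d(sin α − sin β))/8 = -10.842106, |c| > 1 → infeasible
Shortest: RSR with L = 81.246431 m ≈ 81.2464 m
Convert RSR to answer units (arcs ×180/π): t = 0.080043·180/π = 4.5861°, p = ρ·p = 7.73·7.820982 = 60.4562 m, q = 2.609510·180/π = 149.5139°, L = 81.2464 m.

RSR: t = 4.5861°, p = 60.4562 m, q = 149.5139°, L = 81.2464 m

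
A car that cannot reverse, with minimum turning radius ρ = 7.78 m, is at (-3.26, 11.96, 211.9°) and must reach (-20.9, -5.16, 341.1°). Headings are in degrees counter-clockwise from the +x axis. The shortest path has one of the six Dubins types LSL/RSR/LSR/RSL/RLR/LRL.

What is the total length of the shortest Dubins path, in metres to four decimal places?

37.2439 m

Let ψ = atan2(Δy, Δx) = atan2(-17.12, -17.64) = -135.8571° be the start→goal bearing.
Normalize: d = |goal − start| / ρ = 24.581782/7.78 = 3.159612, α = (θ_start − ψ) mod 360° = 347.7571° = 6.069506 rad, β = (θ_goal − ψ) mod 360° = 116.9571° = 2.041286 rad.
Common terms: sin α = -0.212057, cos α = 0.977257, sin β = 0.891346, cos β = -0.453323, cos(α−β) = -0.632029, d² = 9.983148. Work in radians in the unit-radius frame; every candidate has L = ρ·(t + p + q).
LSL: p² = 2 + d² − 2cos(α−β) + 2d(sin α − sin β) = 6.274552; p = √p² = 2.504906; φ = atan2(cos β − cos α, d + sin α − sin β) = -0.607859 rad; t = (φ − α) mod 2π = 5.889006 rad, q = (β − φ) mod 2π = 2.649145 rad → L = 7.78·(5.889006 + 2.504906 + 2.649145) = 7.78·11.043056 = 85.914978 m
RSR: p² = 2 + d² − 2cos(α−β) + 2d(sin β − sin α) = 20.219862; p = √p² = 4.496650; φ = atan2(cos α − cos β, d − sin α + sin β) = 0.323771 rad; t = (α − φ) mod 2π = 5.745735 rad, q = (φ − β) mod 2π = 4.565670 rad → L = 7.78·(5.745735 + 4.496650 + 4.565670) = 7.78·14.808055 = 115.206670 m
LSR: p² = d² − 2 + 2cos(α−β) + 2d(sin α + sin β) = 11.011671; p = √p² = 3.318384; φ = atan2(−cos α − cos β, d + sin α + sin β) − atan2(−2, p) = 0.406762 rad; t = (φ − α) mod 2π = 0.620442 rad, q = (φ − β) mod 2π = 4.648662 rad → L = 7.78·(0.620442 + 3.318384 + 4.648662) = 7.78·8.587488 = 66.810653 m
RSL: p² = d² − 2 + 2cos(α−β) − 2d(sin α + sin β) = 2.426508; p = √p² = 1.557725; φ = atan2(cos α + cos β, d − sin α − sin β) − atan2(2, p) = -0.700901 rad; t = (α − φ) mod 2π = 0.487222 rad, q = (β − φ) mod 2π = 2.742187 rad → L = 7.78·(0.487222 + 1.557725 + 2.742187) = 7.78·4.787135 = 37.243907 m
RLR: c = (6 − d² + 2cos(α−β) + 2d(sin α − sin β))/8 = -1.527483, |c| > 1 → infeasible
LRL: c = (6 − d² + 2cos(α−β) − 2d(sin α − sin β))/8 = 0.215681; p = 2π − arccos c = 4.929778 rad; φ = atan2(cos β − cos α, d + sin α − sin β) = -0.607859 rad; t = (φ − α + p/2) mod 2π = 2.070710 rad, q = (β − α − t + p) mod 2π = 5.114034 rad → L = 7.78·(2.070710 + 4.929778 + 5.114034) = 7.78·12.114522 = 94.250979 m
Shortest: RSL with L = 37.243907 m ≈ 37.2439 m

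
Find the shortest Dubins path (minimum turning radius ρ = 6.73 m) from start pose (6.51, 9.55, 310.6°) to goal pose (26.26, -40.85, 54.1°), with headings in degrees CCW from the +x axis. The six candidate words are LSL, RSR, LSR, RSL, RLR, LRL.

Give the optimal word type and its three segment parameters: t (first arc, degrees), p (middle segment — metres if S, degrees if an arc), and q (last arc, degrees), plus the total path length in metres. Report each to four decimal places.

RSL: t = 32.7242°, p = 44.3366 m, q = 136.2242°, L = 64.1814 m

Let ψ = atan2(Δy, Δx) = atan2(-50.40, 19.75) = -68.6015° be the start→goal bearing.
Normalize: d = |goal − start| / ρ = 54.131530/6.73 = 8.043318, α = (θ_start − ψ) mod 360° = 19.2015° = 0.335130 rad, β = (θ_goal − ψ) mod 360° = 122.7015° = 2.141546 rad.
Common terms: sin α = 0.328892, cos α = 0.944368, sin β = 0.841496, cos β = -0.540263, cos(α−β) = -0.233445, d² = 64.694963. Work in radians in the unit-radius frame; every candidate has L = ρ·(t + p + q).
LSL: p² = 2 + d² − 2cos(α−β) + 2d(sin α − sin β) = 58.915769; p = √p² = 7.675661; φ = atan2(cos β − cos α, d + sin α − sin β) = -0.194647 rad; t = (φ − α) mod 2π = 5.753408 rad, q = (β − φ) mod 2π = 2.336193 rad → L = 6.73·(5.753408 + 7.675661 + 2.336193) = 6.73·15.765262 = 106.100212 m
RSR: p² = 2 + d² − 2cos(α−β) + 2d(sin β − sin α) = 75.407939; p = √p² = 8.683774; φ = atan2(cos α − cos β, d − sin α + sin β) = 0.171810 rad; t = (α − φ) mod 2π = 0.163320 rad, q = (φ − β) mod 2π = 4.313450 rad → L = 6.73·(0.163320 + 8.683774 + 4.313450) = 6.73·13.160544 = 88.570461 m
LSR: p² = d² − 2 + 2cos(α−β) + 2d(sin α + sin β) = 81.055681; p = √p² = 9.003093; φ = atan2(−cos α − cos β, d + sin α + sin β) − atan2(−2, p) = 0.174765 rad; t = (φ − α) mod 2π = 6.122821 rad, q = (φ − β) mod 2π = 4.316405 rad → L = 6.73·(6.122821 + 9.003093 + 4.316405) = 6.73·19.442318 = 130.846803 m
RSL: p² = d² − 2 + 2cos(α−β) − 2d(sin α + sin β) = 43.400464; p = √p² = 6.587903; φ = atan2(cos α + cos β, d − sin α − sin β) − atan2(2, p) = -0.236015 rad; t = (α − φ) mod 2π = 0.571145 rad, q = (β − φ) mod 2π = 2.377561 rad → L = 6.73·(0.571145 + 6.587903 + 2.377561) = 6.73·9.536608 = 64.181375 m
RLR: c = (6 − d² + 2cos(α−β) + 2d(sin α − sin β))/8 = -8.425992, |c| > 1 → infeasible
LRL: c = (6 − d² + 2cos(α−β) − 2d(sin α − sin β))/8 = -6.364471, |c| > 1 → infeasible
Shortest: RSL with L = 64.181375 m ≈ 64.1814 m
Convert RSL to answer units (arcs ×180/π): t = 0.571145·180/π = 32.7242°, p = ρ·p = 6.73·6.587903 = 44.3366 m, q = 2.377561·180/π = 136.2242°, L = 64.1814 m.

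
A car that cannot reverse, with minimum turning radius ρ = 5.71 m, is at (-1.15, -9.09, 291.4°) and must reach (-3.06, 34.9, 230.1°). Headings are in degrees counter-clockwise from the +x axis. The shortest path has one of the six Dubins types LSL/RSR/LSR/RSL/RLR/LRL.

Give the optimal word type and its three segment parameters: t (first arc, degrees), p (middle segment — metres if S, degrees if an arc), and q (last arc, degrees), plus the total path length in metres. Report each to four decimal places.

LSL: t = 162.8557°, p = 38.3496 m, q = 135.8443°, L = 68.1175 m

Let ψ = atan2(Δy, Δx) = atan2(43.99, -1.91) = 92.4862° be the start→goal bearing.
Normalize: d = |goal − start| / ρ = 44.031446/5.71 = 7.711286, α = (θ_start − ψ) mod 360° = 198.9138° = 3.471701 rad, β = (θ_goal − ψ) mod 360° = 137.6138° = 2.401815 rad.
Common terms: sin α = -0.324146, cos α = -0.946007, sin β = 0.674124, cos β = -0.738618, cos(α−β) = 0.480223, d² = 59.463939. Work in radians in the unit-radius frame; every candidate has L = ρ·(t + p + q).
LSL: p² = 2 + d² − 2cos(α−β) + 2d(sin α − sin β) = 45.107601; p = √p² = 6.716219; φ = atan2(cos β − cos α, d + sin α − sin β) = 0.030884 rad; t = (φ − α) mod 2π = 2.842368 rad, q = (β − φ) mod 2π = 2.370931 rad → L = 5.71·(2.842368 + 6.716219 + 2.370931) = 5.71·11.929518 = 68.117546 m
RSR: p² = 2 + d² − 2cos(α−β) + 2d(sin β − sin α) = 75.899382; p = √p² = 8.712025; φ = atan2(cos α − cos β, d − sin α + sin β) = -0.023807 rad; t = (α − φ) mod 2π = 3.495509 rad, q = (φ − β) mod 2π = 3.857564 rad → L = 5.71·(3.495509 + 8.712025 + 3.857564) = 5.71·16.065097 = 91.731706 m
LSR: p² = d² − 2 + 2cos(α−β) + 2d(sin α + sin β) = 63.821948; p = √p² = 7.988864; φ = atan2(−cos α − cos β, d + sin α + sin β) − atan2(−2, p) = 0.451320 rad; t = (φ − α) mod 2π = 3.262803 rad, q = (φ − β) mod 2π = 4.332690 rad → L = 5.71·(3.262803 + 7.988864 + 4.332690) = 5.71·15.584358 = 88.986683 m
RSL: p² = d² − 2 + 2cos(α−β) − 2d(sin α + sin β) = 53.026823; p = √p² = 7.281952; φ = atan2(cos α + cos β, d − sin α − sin β) − atan2(2, p) = -0.493017 rad; t = (α − φ) mod 2π = 3.964718 rad, q = (β − φ) mod 2π = 2.894831 rad → L = 5.71·(3.964718 + 7.281952 + 2.894831) = 5.71·14.141502 = 80.747974 m
RLR: c = (6 − d² + 2cos(α−β) + 2d(sin α − sin β))/8 = -8.487423, |c| > 1 → infeasible
LRL: c = (6 − d² + 2cos(α−β) − 2d(sin α − sin β))/8 = -4.638450, |c| > 1 → infeasible
Shortest: LSL with L = 68.117546 m ≈ 68.1175 m
Convert LSL to answer units (arcs ×180/π): t = 2.842368·180/π = 162.8557°, p = ρ·p = 5.71·6.716219 = 38.3496 m, q = 2.370931·180/π = 135.8443°, L = 68.1175 m.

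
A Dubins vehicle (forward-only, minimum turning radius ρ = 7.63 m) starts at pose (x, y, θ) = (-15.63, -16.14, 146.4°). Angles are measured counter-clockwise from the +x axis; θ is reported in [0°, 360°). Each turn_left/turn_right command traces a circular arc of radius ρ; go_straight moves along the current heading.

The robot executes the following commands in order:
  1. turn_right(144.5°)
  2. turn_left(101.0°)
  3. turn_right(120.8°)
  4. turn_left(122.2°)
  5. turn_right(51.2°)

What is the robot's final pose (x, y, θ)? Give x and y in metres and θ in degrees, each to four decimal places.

(16.3371, 31.7453, 53.1000°)

set_pose: (x, y, θ) = (-15.6300, -16.1400, 146.4000°), ρ = 7.63
turn_right(144.5°): centre at ρ to the right, rotate −144.5° → (-11.6606, -2.1590, 1.9000°)
turn_left(101.0°): centre at ρ to the left, rotate +101.0° → (-4.4761, 7.1702, 102.9000°)
turn_right(120.8°): centre at ρ to the right, rotate −120.8° → (5.3064, 16.1343, -17.9000° ≡ 342.1000°)
turn_left(122.2°): centre at ρ to the left, rotate +122.2° → (15.0451, 25.2795, 464.3000° ≡ 104.3000°)
turn_right(51.2°): centre at ρ to the right, rotate −51.2° → (16.3371, 31.7453, 53.1000°)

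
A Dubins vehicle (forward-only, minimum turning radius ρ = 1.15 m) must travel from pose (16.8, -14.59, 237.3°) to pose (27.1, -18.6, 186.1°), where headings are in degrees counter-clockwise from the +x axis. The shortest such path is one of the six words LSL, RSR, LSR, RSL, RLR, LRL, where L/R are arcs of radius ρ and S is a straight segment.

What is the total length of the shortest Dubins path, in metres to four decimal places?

Let ψ = atan2(Δy, Δx) = atan2(-4.01, 10.30) = -21.2720° be the start→goal bearing.
Normalize: d = |goal − start| / ρ = 11.053058/1.15 = 9.611355, α = (θ_start − ψ) mod 360° = 258.5720° = 4.512932 rad, β = (θ_goal − ψ) mod 360° = 207.3720° = 3.619324 rad.
Common terms: sin α = -0.980174, cos α = -0.198137, sin β = -0.459766, cos β = -0.888040, cos(α−β) = 0.626604, d² = 92.378147. Work in radians in the unit-radius frame; every candidate has L = ρ·(t + p + q).
LSL: p² = 2 + d² − 2cos(α−β) + 2d(sin α − sin β) = 83.121271; p = √p² = 9.117087; φ = atan2(cos β − cos α, d + sin α − sin β) = -0.075744 rad; t = (φ − α) mod 2π = 1.694509 rad, q = (β − φ) mod 2π = 3.695068 rad → L = 1.15·(1.694509 + 9.117087 + 3.695068) = 1.15·14.506663 = 16.682663 m
RSR: p² = 2 + d² − 2cos(α−β) + 2d(sin β − sin α) = 103.128609; p = √p² = 10.155226; φ = atan2(cos α − cos β, d − sin α + sin β) = 0.067988 rad; t = (α − φ) mod 2π = 4.444944 rad, q = (φ − β) mod 2π = 2.731850 rad → L = 1.15·(4.444944 + 10.155226 + 2.731850) = 1.15·17.332020 = 19.931823 m
LSR: p² = d² − 2 + 2cos(α−β) + 2d(sin α + sin β) = 63.951808; p = √p² = 7.996987; φ = atan2(−cos α − cos β, d + sin α + sin β) − atan2(−2, p) = 0.377217 rad; t = (φ − α) mod 2π = 2.147470 rad, q = (φ − β) mod 2π = 3.041078 rad → L = 1.15·(2.147470 + 7.996987 + 3.041078) = 1.15·13.185535 = 15.163365 m
RSL: p² = d² − 2 + 2cos(α−β) − 2d(sin α + sin β) = 119.310903; p = √p² = 10.922953; φ = atan2(cos α + cos β, d − sin α − sin β) − atan2(2, p) = -0.279065 rad; t = (α − φ) mod 2π = 4.791997 rad, q = (β − φ) mod 2π = 3.898389 rad → L = 1.15·(4.791997 + 10.922953 + 3.898389) = 1.15·19.613339 = 22.555340 m
RLR: c = (6 − d² + 2cos(α−β) + 2d(sin α − sin β))/8 = -11.891076, |c| > 1 → infeasible
LRL: c = (6 − d² + 2cos(α−β) − 2d(sin α − sin β))/8 = -9.390159, |c| > 1 → infeasible
Shortest: LSR with L = 15.163365 m ≈ 15.1634 m

15.1634 m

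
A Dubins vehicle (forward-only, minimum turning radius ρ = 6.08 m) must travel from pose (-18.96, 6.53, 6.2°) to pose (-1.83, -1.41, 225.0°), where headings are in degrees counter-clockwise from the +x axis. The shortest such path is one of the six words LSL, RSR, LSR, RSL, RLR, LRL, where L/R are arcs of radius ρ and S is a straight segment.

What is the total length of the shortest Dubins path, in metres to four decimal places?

Let ψ = atan2(Δy, Δx) = atan2(-7.94, 17.13) = -24.8684° be the start→goal bearing.
Normalize: d = |goal − start| / ρ = 18.880691/6.08 = 3.105377, α = (θ_start − ψ) mod 360° = 31.0684° = 0.542246 rad, β = (θ_goal − ψ) mod 360° = 249.8684° = 4.361026 rad.
Common terms: sin α = 0.516061, cos α = 0.856552, sin β = -0.938905, cos β = -0.344178, cos(α−β) = -0.779338, d² = 9.643365. Work in radians in the unit-radius frame; every candidate has L = ρ·(t + p + q).
LSL: p² = 2 + d² − 2cos(α−β) + 2d(sin α − sin β) = 22.238474; p = √p² = 4.715769; φ = atan2(cos β − cos α, d + sin α − sin β) = -0.257455 rad; t = (φ − α) mod 2π = 5.483485 rad, q = (β − φ) mod 2π = 4.618481 rad → L = 6.08·(5.483485 + 4.715769 + 4.618481) = 6.08·14.817734 = 90.091825 m
RSR: p² = 2 + d² − 2cos(α−β) + 2d(sin β − sin α) = 4.165609; p = √p² = 2.040982; φ = atan2(cos α − cos β, d − sin α + sin β) = 0.628967 rad; t = (α − φ) mod 2π = 6.196464 rad, q = (φ − β) mod 2π = 2.551126 rad → L = 6.08·(6.196464 + 2.040982 + 2.551126) = 6.08·10.788573 = 65.594521 m
LSR: p² = d² − 2 + 2cos(α−β) + 2d(sin α + sin β) = 3.458512; p = √p² = 1.859707; φ = atan2(−cos α − cos β, d + sin α + sin β) − atan2(−2, p) = 0.632999 rad; t = (φ − α) mod 2π = 0.090754 rad, q = (φ − β) mod 2π = 2.555159 rad → L = 6.08·(0.090754 + 1.859707 + 2.555159) = 6.08·4.505620 = 27.394168 m
RSL: p² = d² − 2 + 2cos(α−β) − 2d(sin α + sin β) = 8.710867; p = √p² = 2.951418; φ = atan2(cos α + cos β, d − sin α − sin β) − atan2(2, p) = -0.451348 rad; t = (α − φ) mod 2π = 0.993594 rad, q = (β − φ) mod 2π = 4.812374 rad → L = 6.08·(0.993594 + 2.951418 + 4.812374) = 6.08·8.757385 = 53.244904 m
RLR: c = (6 − d² + 2cos(α−β) + 2d(sin α − sin β))/8 = 0.479299; p = 2π − arccos c = 5.212245 rad; φ = atan2(cos α − cos β, d − sin α + sin β) = 0.628967 rad; t = (α − φ + p/2) mod 2π = 2.519401 rad, q = (α − β − t + p) mod 2π = 5.157248 rad → L = 6.08·(2.519401 + 5.212245 + 5.157248) = 6.08·12.888894 = 78.364477 m
LRL: c = (6 − d² + 2cos(α−β) − 2d(sin α − sin β))/8 = -1.779809, |c| > 1 → infeasible
Shortest: LSR with L = 27.394168 m ≈ 27.3942 m

27.3942 m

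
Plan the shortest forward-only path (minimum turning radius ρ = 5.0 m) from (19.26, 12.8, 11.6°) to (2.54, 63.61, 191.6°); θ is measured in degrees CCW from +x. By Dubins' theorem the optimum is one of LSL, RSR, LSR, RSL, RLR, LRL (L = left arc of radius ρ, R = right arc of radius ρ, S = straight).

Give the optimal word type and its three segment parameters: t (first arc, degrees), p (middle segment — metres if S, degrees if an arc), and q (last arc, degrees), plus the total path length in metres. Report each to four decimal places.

LSL: t = 98.1297°, p = 43.5721 m, q = 81.8703°, L = 59.2801 m

Let ψ = atan2(Δy, Δx) = atan2(50.81, -16.72) = 108.2148° be the start→goal bearing.
Normalize: d = |goal − start| / ρ = 53.490322/5.0 = 10.698064, α = (θ_start − ψ) mod 360° = 263.3852° = 4.596939 rad, β = (θ_goal − ψ) mod 360° = 83.3852° = 1.455347 rad.
Common terms: sin α = -0.993343, cos α = -0.115193, sin β = 0.993343, cos β = 0.115193, cos(α−β) = -1.000000, d² = 114.448580. Work in radians in the unit-radius frame; every candidate has L = ρ·(t + p + q).
LSL: p² = 2 + d² − 2cos(α−β) + 2d(sin α − sin β) = 75.941187; p = √p² = 8.714424; φ = atan2(cos β − cos α, d + sin α − sin β) = 0.026440 rad; t = (φ − α) mod 2π = 1.712686 rad, q = (β − φ) mod 2π = 1.428906 rad → L = 5.0·(1.712686 + 8.714424 + 1.428906) = 5.0·11.856017 = 59.280084 m
RSR: p² = 2 + d² − 2cos(α−β) + 2d(sin β − sin α) = 160.955973; p = √p² = 12.686843; φ = atan2(cos α − cos β, d − sin α + sin β) = -0.018160 rad; t = (α − φ) mod 2π = 4.615100 rad, q = (φ − β) mod 2π = 4.809678 rad → L = 5.0·(4.615100 + 12.686843 + 4.809678) = 5.0·22.111620 = 110.558102 m
LSR: p² = d² − 2 + 2cos(α−β) + 2d(sin α + sin β) = 110.448580; p = √p² = 10.509452; φ = atan2(−cos α − cos β, d + sin α + sin β) − atan2(−2, p) = 0.188056 rad; t = (φ − α) mod 2π = 1.874302 rad, q = (φ − β) mod 2π = 5.015895 rad → L = 5.0·(1.874302 + 10.509452 + 5.015895) = 5.0·17.399649 = 86.998244 m
RSL: p² = d² − 2 + 2cos(α−β) − 2d(sin α + sin β) = 110.448580; p = √p² = 10.509452; φ = atan2(cos α + cos β, d − sin α − sin β) − atan2(2, p) = -0.188056 rad; t = (α − φ) mod 2π = 4.784996 rad, q = (β − φ) mod 2π = 1.643403 rad → L = 5.0·(4.784996 + 10.509452 + 1.643403) = 5.0·16.937850 = 84.689252 m
RLR: c = (6 − d² + 2cos(α−β) + 2d(sin α − sin β))/8 = -19.119497, |c| > 1 → infeasible
LRL: c = (6 − d² + 2cos(α−β) − 2d(sin α − sin β))/8 = -8.492648, |c| > 1 → infeasible
Shortest: LSL with L = 59.280084 m ≈ 59.2801 m
Convert LSL to answer units (arcs ×180/π): t = 1.712686·180/π = 98.1297°, p = ρ·p = 5.0·8.714424 = 43.5721 m, q = 1.428906·180/π = 81.8703°, L = 59.2801 m.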